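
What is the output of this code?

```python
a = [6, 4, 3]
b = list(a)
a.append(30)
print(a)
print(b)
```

Key concept: list() constructor creates copy.
Step by step:
`a = [6, 4, 3]` → a = [6, 4, 3]
`b = list(a)` → b = [6, 4, 3]
`a.append(30)` → a = [6, 4, 3, 30]
`print(a)` → prints [6, 4, 3, 30]
`print(b)` → prints [6, 4, 3]

Answer:
[6, 4, 3, 30]
[6, 4, 3]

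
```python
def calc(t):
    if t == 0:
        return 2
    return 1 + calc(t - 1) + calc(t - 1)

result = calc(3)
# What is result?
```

calc(t) = 1 + 2·calc(t-1), calc(0)=2. Closed form: (2+1)·2^3 - 1 = 23.

Answer: 23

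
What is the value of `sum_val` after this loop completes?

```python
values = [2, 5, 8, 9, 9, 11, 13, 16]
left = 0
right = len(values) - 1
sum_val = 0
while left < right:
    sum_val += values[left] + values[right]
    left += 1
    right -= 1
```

Sum of pairs from ends
`sum_val` takes the values: 0 → 18 → 36 → 55 → 73

Answer: 73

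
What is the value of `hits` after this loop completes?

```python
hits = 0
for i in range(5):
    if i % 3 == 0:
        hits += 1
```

Count numbers divisible by 3 in range(5)
`hits` takes the values: 0 → 1 → 2

Answer: 2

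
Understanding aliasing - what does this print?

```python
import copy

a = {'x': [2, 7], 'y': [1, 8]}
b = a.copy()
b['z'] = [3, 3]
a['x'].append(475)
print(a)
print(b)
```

Key concept: shallow copy of dict with mutable values.
Step by step:
`a = {'x': [2, 7], 'y': [1, 8]}` → a = {'x': [2, 7], 'y': [1, 8]}
`b = a.copy()` → b = {'x': [2, 7], 'y': [1, 8]}
`b['z'] = [3, 3]` → b = {'x': [2, 7], 'y': [1, 8], 'z': [3, 3]}
`a['x'].append(475)` → a = {'x': [2, 7, 475], 'y': [1, 8]}; b = {'x': [2, 7, 475], 'y': [1, 8], 'z': [3, 3]}
`print(a)` → prints {'x': [2, 7, 475], 'y': [1, 8]}
`print(b)` → prints {'x': [2, 7, 475], 'y': [1, 8], 'z': [3, 3]}

Answer:
{'x': [2, 7, 475], 'y': [1, 8]}
{'x': [2, 7, 475], 'y': [1, 8], 'z': [3, 3]}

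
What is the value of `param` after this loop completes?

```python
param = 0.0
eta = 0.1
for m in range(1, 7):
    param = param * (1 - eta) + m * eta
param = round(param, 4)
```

Moving average with lr=0.1
`param` takes the values: 0.0 → 0.1 → 0.29 → 0.561 → 0.9049 → 1.31441 → 1.782969 → 1.783

Answer: 1.783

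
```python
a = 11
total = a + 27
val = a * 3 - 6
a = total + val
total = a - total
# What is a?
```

Trace:
`a = 11` → a = 11
`total = a + 27` → total = 38
`val = a * 3 - 6` → val = 27
`a = total + val` → a = 65
`total = a - total` → total = 27
So a = 65

Answer: 65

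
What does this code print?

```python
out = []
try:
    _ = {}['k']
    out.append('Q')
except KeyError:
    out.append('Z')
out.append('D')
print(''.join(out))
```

Execution trace: 'Z' (except KeyError) → 'D' (after the try/except). Output: ZD

Answer: ZD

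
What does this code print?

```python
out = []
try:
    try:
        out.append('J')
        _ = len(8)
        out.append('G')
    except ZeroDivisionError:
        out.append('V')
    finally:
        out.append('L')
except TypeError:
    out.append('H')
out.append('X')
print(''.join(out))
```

Execution trace: 'J' (try body) → 'L' (finally) → 'H' (outer except TypeError) → 'X' (after the try/except). Output: JLHX

Answer: JLHX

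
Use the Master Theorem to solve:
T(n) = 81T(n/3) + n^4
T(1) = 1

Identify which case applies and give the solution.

a=81, b=3, f(n)=n^4. log_3(81) = 4. Since c=4 = 4, Case 2 applies: T(n) = Θ(n^log_b(a) · log n) = O(n^4 log n).

Answer: O(n^4 log n) - Case 2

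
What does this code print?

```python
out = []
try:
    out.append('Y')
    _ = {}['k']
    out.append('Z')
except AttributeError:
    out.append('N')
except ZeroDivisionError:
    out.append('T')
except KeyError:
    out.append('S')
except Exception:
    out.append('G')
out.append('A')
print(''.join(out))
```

Execution trace: 'Y' (try body) → 'S' (except KeyError) → 'A' (after the try/except). Output: YSA

Answer: YSA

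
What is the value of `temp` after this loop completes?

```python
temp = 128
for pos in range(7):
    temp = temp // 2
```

Halve 7 times: 128 // 2^7 = 1
`temp` takes the values: 128 → 64 → 32 → 16 → 8 → 4 → 2 → 1

Answer: 1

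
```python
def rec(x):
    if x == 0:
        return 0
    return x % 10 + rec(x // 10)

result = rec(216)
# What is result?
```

Sum of digits of 216: 6 + 1 + 2 = 9

Answer: 9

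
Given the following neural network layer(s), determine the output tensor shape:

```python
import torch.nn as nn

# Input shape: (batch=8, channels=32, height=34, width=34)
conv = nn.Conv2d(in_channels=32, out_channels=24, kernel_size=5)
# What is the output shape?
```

Input: (8, 32, 34, 34) -> Output: (8, 24, 30, 30)

Answer: (8, 24, 30, 30)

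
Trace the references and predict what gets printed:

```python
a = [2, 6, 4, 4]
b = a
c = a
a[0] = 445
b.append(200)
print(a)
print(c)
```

Key concept: multiple aliases.
Step by step:
`a = [2, 6, 4, 4]` → a = [2, 6, 4, 4]
`b = a` → b = [2, 6, 4, 4] (same object as a)
`c = a` → c = [2, 6, 4, 4] (same object as a, b)
`a[0] = 445` → a = [445, 6, 4, 4] (same object as b, c); b = [445, 6, 4, 4] (same object as a, c); c = [445, 6, 4, 4] (same object as a, b)
`b.append(200)` → a = [445, 6, 4, 4, 200] (same object as b, c); b = [445, 6, 4, 4, 200] (same object as a, c); c = [445, 6, 4, 4, 200] (same object as a, b)
`print(a)` → prints [445, 6, 4, 4, 200]
`print(c)` → prints [445, 6, 4, 4, 200]

Answer:
[445, 6, 4, 4, 200]
[445, 6, 4, 4, 200]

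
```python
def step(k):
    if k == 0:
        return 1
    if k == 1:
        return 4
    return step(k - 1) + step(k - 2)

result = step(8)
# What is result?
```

Build up from base cases: step(0)=1, step(1)=4, step(2)=5, step(3)=9, step(4)=14, step(5)=23, step(6)=37, ..., step(8)=97

Answer: 97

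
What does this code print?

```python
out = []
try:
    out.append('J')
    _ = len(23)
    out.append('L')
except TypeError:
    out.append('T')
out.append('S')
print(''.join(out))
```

Execution trace: 'J' (try body) → 'T' (except TypeError) → 'S' (after the try/except). Output: JTS

Answer: JTS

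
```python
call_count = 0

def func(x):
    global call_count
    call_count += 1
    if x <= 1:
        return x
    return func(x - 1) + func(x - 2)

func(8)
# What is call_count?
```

Calls(x) = 1 + Calls(x-1) + Calls(x-2); Calls(0)=Calls(1)=1. For x=8 this gives 67.

Answer: 67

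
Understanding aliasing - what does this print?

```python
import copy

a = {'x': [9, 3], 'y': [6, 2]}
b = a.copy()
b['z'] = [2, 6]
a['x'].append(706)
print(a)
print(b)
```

Key concept: shallow copy of dict with mutable values.
Step by step:
`a = {'x': [9, 3], 'y': [6, 2]}` → a = {'x': [9, 3], 'y': [6, 2]}
`b = a.copy()` → b = {'x': [9, 3], 'y': [6, 2]}
`b['z'] = [2, 6]` → b = {'x': [9, 3], 'y': [6, 2], 'z': [2, 6]}
`a['x'].append(706)` → a = {'x': [9, 3, 706], 'y': [6, 2]}; b = {'x': [9, 3, 706], 'y': [6, 2], 'z': [2, 6]}
`print(a)` → prints {'x': [9, 3, 706], 'y': [6, 2]}
`print(b)` → prints {'x': [9, 3, 706], 'y': [6, 2], 'z': [2, 6]}

Answer:
{'x': [9, 3, 706], 'y': [6, 2]}
{'x': [9, 3, 706], 'y': [6, 2], 'z': [2, 6]}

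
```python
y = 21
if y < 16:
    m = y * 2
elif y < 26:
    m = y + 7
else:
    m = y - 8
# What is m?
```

Trace:
`y = 21` → y = 21
`if y < 16: ...` → y < 16 is False, y < 26 is True → m = 28
So m = 28

Answer: 28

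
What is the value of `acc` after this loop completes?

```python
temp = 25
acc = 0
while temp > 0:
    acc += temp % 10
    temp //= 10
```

Sum digits of 25
`acc` takes the values: 0 → 5 → 7

Answer: 7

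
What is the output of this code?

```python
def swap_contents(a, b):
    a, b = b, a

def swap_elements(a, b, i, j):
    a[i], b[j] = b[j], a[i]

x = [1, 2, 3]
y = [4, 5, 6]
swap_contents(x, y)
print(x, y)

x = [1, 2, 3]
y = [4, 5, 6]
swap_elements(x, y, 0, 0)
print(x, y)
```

Key concept: parameter rebinding vs mutation.
Step by step:
`x = [1, 2, 3]` → x = [1, 2, 3]
`y = [4, 5, 6]` → y = [4, 5, 6]
`swap_contents(x, y)` → no visible change to tracked variables
`print(x, y)` → prints [1, 2, 3] [4, 5, 6]
`x = [1, 2, 3]` → x = [1, 2, 3]
`y = [4, 5, 6]` → y = [4, 5, 6]
`swap_elements(x, y, 0, 0)` → x = [4, 2, 3]; y = [1, 5, 6]
`print(x, y)` → prints [4, 2, 3] [1, 5, 6]

Answer:
[1, 2, 3] [4, 5, 6]
[4, 2, 3] [1, 5, 6]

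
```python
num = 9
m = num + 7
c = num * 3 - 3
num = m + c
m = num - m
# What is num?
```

Trace:
`num = 9` → num = 9
`m = num + 7` → m = 16
`c = num * 3 - 3` → c = 24
`num = m + c` → num = 40
`m = num - m` → m = 24
So num = 40

Answer: 40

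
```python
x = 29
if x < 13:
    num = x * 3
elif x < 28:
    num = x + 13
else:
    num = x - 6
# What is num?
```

Trace:
`x = 29` → x = 29
`if x < 13: ...` → x < 13 is False, x < 28 is False, take else branch → num = 23
So num = 23

Answer: 23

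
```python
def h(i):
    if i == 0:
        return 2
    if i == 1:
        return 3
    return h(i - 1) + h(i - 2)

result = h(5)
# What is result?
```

Build up from base cases: h(0)=2, h(1)=3, h(2)=5, h(3)=8, h(4)=13, h(5)=21

Answer: 21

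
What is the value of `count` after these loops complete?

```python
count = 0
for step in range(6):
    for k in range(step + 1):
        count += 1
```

Triangle: 1 + 2 + ... + 6
`count` takes the values: 0 → 1 → 2 → 3 → 4 → 5 → 6 → 7 → 8 → 9 → 10 → 11 → 12 → 13 → 14 → 15 → 16 → 17 → 18 → 19 → 20 → 21

Answer: 21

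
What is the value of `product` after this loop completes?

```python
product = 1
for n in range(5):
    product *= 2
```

2^5 = 32
`product` takes the values: 1 → 2 → 4 → 8 → 16 → 32

Answer: 32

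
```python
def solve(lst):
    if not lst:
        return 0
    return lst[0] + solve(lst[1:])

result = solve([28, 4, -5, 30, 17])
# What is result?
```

28 + 4 + (-5) + 30 + 17 + 0 = 74

Answer: 74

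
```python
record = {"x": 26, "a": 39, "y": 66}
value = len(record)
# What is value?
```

Trace:
`record = {"x": 26, "a": 39, "y": 66}` → record = {'x': 26, 'a': 39, 'y': 66}
`value = len(record)` → value = 3
So value = 3

Answer: 3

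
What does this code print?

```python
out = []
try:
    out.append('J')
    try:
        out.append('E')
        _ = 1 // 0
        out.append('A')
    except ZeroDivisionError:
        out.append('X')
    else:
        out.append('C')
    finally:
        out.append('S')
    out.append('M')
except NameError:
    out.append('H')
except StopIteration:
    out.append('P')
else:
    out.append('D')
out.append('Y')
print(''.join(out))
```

Execution trace: 'J' (try body) → 'E' (inner try body) → 'X' (inner except ZeroDivisionError) → 'S' (inner finally) → 'M' (try body, no exception) → 'D' (else) → 'Y' (after the try/except). Output: JEXSMDY

Answer: JEXSMDY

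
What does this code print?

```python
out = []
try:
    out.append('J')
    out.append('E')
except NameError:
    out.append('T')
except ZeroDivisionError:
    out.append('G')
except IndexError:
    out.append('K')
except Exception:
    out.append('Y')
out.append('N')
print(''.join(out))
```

Execution trace: 'J' (try body) → 'E' (try body, no exception) → 'N' (after the try/except). Output: JEN

Answer: JEN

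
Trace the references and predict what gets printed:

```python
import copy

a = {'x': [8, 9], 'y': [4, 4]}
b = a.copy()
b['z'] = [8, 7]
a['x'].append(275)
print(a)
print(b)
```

Key concept: shallow copy of dict with mutable values.
Step by step:
`a = {'x': [8, 9], 'y': [4, 4]}` → a = {'x': [8, 9], 'y': [4, 4]}
`b = a.copy()` → b = {'x': [8, 9], 'y': [4, 4]}
`b['z'] = [8, 7]` → b = {'x': [8, 9], 'y': [4, 4], 'z': [8, 7]}
`a['x'].append(275)` → a = {'x': [8, 9, 275], 'y': [4, 4]}; b = {'x': [8, 9, 275], 'y': [4, 4], 'z': [8, 7]}
`print(a)` → prints {'x': [8, 9, 275], 'y': [4, 4]}
`print(b)` → prints {'x': [8, 9, 275], 'y': [4, 4], 'z': [8, 7]}

Answer:
{'x': [8, 9, 275], 'y': [4, 4]}
{'x': [8, 9, 275], 'y': [4, 4], 'z': [8, 7]}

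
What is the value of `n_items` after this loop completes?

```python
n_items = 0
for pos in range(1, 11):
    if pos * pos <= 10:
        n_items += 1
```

Count numbers where pos² ≤ 10
`n_items` takes the values: 0 → 1 → 2 → 3

Answer: 3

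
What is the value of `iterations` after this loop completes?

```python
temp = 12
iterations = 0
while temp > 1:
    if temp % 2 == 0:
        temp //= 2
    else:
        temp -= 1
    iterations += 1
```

Steps to reduce 12 to 1
`iterations` takes the values: 0 → 1 → 2 → 3 → 4

Answer: 4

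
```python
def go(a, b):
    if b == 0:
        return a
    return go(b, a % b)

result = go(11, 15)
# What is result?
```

go(11, 15) -> go(15, 11) -> go(11, 4) -> go(4, 3) -> go(3, 1) -> go(1, 0) -> 1

Answer: 1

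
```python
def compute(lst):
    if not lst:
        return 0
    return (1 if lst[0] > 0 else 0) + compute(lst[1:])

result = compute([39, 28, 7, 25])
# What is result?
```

Count of positive elements in [39, 28, 7, 25] = 4

Answer: 4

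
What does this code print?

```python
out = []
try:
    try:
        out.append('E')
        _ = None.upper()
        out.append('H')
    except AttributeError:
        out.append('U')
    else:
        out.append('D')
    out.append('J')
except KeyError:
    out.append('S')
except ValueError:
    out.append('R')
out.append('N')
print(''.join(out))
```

Execution trace: 'E' (inner try body) → 'U' (inner except AttributeError) → 'J' (try body, no exception) → 'N' (after the try/except). Output: EUJN

Answer: EUJN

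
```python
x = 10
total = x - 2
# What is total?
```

Trace:
`x = 10` → x = 10
`total = x - 2` → total = 8
So total = 8

Answer: 8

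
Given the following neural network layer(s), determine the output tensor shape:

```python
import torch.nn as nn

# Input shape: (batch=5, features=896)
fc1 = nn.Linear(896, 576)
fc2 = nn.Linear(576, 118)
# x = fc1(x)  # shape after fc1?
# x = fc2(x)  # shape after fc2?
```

Input: (5, 896) -> after fc1: (5, 576) -> Output: (5, 118)

Answer: (5, 118)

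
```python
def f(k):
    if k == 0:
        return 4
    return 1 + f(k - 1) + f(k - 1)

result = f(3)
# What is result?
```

f(k) = 1 + 2·f(k-1), f(0)=4. Closed form: (4+1)·2^3 - 1 = 39.

Answer: 39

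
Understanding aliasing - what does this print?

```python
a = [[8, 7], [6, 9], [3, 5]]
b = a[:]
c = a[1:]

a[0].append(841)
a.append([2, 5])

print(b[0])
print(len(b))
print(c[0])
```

Key concept: slice with nested mutation.
Step by step:
`a = [[8, 7], [6, 9], [3, 5]]` → a = [[8, 7], [6, 9], [3, 5]]
`b = a[:]` → b = [[8, 7], [6, 9], [3, 5]]
`c = a[1:]` → c = [[6, 9], [3, 5]]
`a[0].append(841)` → a = [[8, 7, 841], [6, 9], [3, 5]]; b = [[8, 7, 841], [6, 9], [3, 5]]
`a.append([2, 5])` → a = [[8, 7, 841], [6, 9], [3, 5], [2, 5]]
`print(b[0])` → prints [8, 7, 841]
`print(len(b))` → prints 3
`print(c[0])` → prints [6, 9]

Answer:
[8, 7, 841]
3
[6, 9]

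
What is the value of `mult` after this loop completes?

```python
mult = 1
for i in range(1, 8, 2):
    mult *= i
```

Product of 1, 3, 5, ... up to 7
`mult` takes the values: 1 → 3 → 15 → 105

Answer: 105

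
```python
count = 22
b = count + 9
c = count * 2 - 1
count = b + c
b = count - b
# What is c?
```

Trace:
`count = 22` → count = 22
`b = count + 9` → b = 31
`c = count * 2 - 1` → c = 43
`count = b + c` → count = 74
`b = count - b` → b = 43
So c = 43

Answer: 43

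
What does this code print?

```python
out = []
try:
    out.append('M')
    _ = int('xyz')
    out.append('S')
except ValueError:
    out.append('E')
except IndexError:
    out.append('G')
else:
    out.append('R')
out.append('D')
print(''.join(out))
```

Execution trace: 'M' (try body) → 'E' (except ValueError) → 'D' (after the try/except). Output: MED

Answer: MED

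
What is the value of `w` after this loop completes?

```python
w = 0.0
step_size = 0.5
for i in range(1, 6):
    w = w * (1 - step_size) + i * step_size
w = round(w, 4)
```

Moving average with lr=0.5
`w` takes the values: 0.0 → 0.5 → 1.25 → 2.125 → 3.0625 → 4.03125 → 4.0312

Answer: 4.0312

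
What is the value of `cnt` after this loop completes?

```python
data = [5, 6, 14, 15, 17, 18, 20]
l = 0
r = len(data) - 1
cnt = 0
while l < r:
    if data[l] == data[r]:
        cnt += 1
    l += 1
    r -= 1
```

Count matching pairs from ends
`cnt` takes the values: 0

Answer: 0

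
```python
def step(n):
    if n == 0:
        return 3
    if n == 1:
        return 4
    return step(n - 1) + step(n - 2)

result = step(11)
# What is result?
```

Build up from base cases: step(0)=3, step(1)=4, step(2)=7, step(3)=11, step(4)=18, step(5)=29, step(6)=47, ..., step(11)=521

Answer: 521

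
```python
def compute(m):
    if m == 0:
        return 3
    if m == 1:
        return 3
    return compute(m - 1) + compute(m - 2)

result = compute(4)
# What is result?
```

Build up from base cases: compute(0)=3, compute(1)=3, compute(2)=6, compute(3)=9, compute(4)=15

Answer: 15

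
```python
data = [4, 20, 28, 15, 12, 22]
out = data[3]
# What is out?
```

Trace:
`data = [4, 20, 28, 15, 12, 22]` → data = [4, 20, 28, 15, 12, 22]
`out = data[3]` → out = 15
So out = 15

Answer: 15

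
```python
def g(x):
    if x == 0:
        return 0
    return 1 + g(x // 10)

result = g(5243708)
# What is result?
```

Count of digits of 5243708: 7

Answer: 7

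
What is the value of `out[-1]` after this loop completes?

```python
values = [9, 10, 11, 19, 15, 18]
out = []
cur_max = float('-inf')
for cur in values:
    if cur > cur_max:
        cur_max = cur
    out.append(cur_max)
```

Running max ends at 19
`out` takes the values: [] → [9] → [9, 10] → [9, 10, 11] → [9, 10, 11, 19] → [9, 10, 11, 19, 19] → [9, 10, 11, 19, 19, 19]
So `out[-1]` = 19

Answer: 19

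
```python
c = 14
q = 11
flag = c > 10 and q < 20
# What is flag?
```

Trace:
`c = 14` → c = 14
`q = 11` → q = 11
`flag = c > 10 and q < 20` → flag = True
So flag = True

Answer: True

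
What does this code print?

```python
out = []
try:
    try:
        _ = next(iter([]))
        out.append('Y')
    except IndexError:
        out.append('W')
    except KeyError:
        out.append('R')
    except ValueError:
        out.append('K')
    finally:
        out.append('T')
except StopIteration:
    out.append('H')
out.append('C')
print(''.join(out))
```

Execution trace: 'T' (inner finally) → 'H' (outer except StopIteration) → 'C' (after the try/except). Output: THC

Answer: THC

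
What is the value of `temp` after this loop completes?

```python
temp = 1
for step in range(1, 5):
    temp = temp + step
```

Start at 1, add 1 through 4
`temp` takes the values: 1 → 2 → 4 → 7 → 11

Answer: 11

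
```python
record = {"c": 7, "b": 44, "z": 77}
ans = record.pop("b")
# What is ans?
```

Trace:
`record = {"c": 7, "b": 44, "z": 77}` → record = {'c': 7, 'b': 44, 'z': 77}
`ans = record.pop("b")` → record = {'c': 7, 'z': 77}; ans = 44
So ans = 44

Answer: 44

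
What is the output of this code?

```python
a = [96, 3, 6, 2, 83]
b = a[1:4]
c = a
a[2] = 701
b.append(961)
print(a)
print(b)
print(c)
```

Key concept: slice vs alias.
Step by step:
`a = [96, 3, 6, 2, 83]` → a = [96, 3, 6, 2, 83]
`b = a[1:4]` → b = [3, 6, 2]
`c = a` → c = [96, 3, 6, 2, 83] (same object as a)
`a[2] = 701` → a = [96, 3, 701, 2, 83] (same object as c); c = [96, 3, 701, 2, 83] (same object as a)
`b.append(961)` → b = [3, 6, 2, 961]
`print(a)` → prints [96, 3, 701, 2, 83]
`print(b)` → prints [3, 6, 2, 961]
`print(c)` → prints [96, 3, 701, 2, 83]

Answer:
[96, 3, 701, 2, 83]
[3, 6, 2, 961]
[96, 3, 701, 2, 83]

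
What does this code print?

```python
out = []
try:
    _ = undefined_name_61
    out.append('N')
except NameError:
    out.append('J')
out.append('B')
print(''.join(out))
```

Execution trace: 'J' (except NameError) → 'B' (after the try/except). Output: JB

Answer: JB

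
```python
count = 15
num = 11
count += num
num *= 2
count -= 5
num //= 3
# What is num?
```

Trace:
`count = 15` → count = 15
`num = 11` → num = 11
`count += num` → count = 26
`num *= 2` → num = 22
`count -= 5` → count = 21
`num //= 3` → num = 7
So num = 7

Answer: 7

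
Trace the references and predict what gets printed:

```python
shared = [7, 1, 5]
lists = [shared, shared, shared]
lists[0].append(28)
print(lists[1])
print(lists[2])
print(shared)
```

Key concept: list of same reference.
Step by step:
`shared = [7, 1, 5]` → shared = [7, 1, 5]
`lists = [shared, shared, shared]` → lists = [[7, 1, 5], [7, 1, 5], [7, 1, 5]]
`lists[0].append(28)` → shared = [7, 1, 5, 28]; lists = [[7, 1, 5, 28], [7, 1, 5, 28], [7, 1, 5, 28]]
`print(lists[1])` → prints [7, 1, 5, 28]
`print(lists[2])` → prints [7, 1, 5, 28]
`print(shared)` → prints [7, 1, 5, 28]

Answer:
[7, 1, 5, 28]
[7, 1, 5, 28]
[7, 1, 5, 28]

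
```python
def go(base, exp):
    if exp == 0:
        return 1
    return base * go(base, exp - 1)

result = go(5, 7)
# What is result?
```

go(5, 7) = 5 * 5 * 5 * 5 * 5 * 5 * 5 = 78125

Answer: 78125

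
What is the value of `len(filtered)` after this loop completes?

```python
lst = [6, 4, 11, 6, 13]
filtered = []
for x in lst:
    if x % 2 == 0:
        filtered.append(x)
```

Count even numbers in [6, 4, 11, 6, 13]
`filtered` takes the values: [] → [6] → [6, 4] → [6, 4, 6]
So `len(filtered)` = 3

Answer: 3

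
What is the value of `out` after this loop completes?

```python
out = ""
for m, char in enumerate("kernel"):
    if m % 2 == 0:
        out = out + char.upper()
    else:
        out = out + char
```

Uppercase even positions in 'kernel'
`out` takes the values: "" → "K" → "Ke" → "KeR" → "KeRn" → "KeRnE" → "KeRnEl"

Answer: "KeRnEl"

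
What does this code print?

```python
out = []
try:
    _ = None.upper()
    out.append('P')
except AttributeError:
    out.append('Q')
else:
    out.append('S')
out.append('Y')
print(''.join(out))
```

Execution trace: 'Q' (except AttributeError) → 'Y' (after the try/except). Output: QY

Answer: QY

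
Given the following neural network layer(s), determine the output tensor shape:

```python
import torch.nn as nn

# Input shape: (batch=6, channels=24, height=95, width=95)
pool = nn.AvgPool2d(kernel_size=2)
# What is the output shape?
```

Input: (6, 24, 95, 95) -> Output: (6, 24, 47, 47)

Answer: (6, 24, 47, 47)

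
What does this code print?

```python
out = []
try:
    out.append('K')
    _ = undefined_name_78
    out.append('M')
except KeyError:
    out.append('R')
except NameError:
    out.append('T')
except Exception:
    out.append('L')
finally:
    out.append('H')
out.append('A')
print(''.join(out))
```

Execution trace: 'K' (try body) → 'T' (except NameError) → 'H' (finally) → 'A' (after the try/except). Output: KTHA

Answer: KTHA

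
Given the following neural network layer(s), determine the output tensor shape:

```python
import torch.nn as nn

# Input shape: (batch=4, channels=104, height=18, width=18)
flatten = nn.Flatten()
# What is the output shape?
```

Input: (4, 104, 18, 18) -> Output: (4, 33696)

Answer: (4, 33696)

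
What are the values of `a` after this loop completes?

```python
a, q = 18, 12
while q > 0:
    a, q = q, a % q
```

GCD of 18 and 12
`a` takes the values: 18 → 12 → 6

Answer: 6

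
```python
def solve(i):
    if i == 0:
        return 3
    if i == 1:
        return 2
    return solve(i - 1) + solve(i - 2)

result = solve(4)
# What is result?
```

Build up from base cases: solve(0)=3, solve(1)=2, solve(2)=5, solve(3)=7, solve(4)=12

Answer: 12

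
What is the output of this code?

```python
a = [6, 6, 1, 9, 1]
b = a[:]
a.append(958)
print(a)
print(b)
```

Key concept: slice [:] creates copy.
Step by step:
`a = [6, 6, 1, 9, 1]` → a = [6, 6, 1, 9, 1]
`b = a[:]` → b = [6, 6, 1, 9, 1]
`a.append(958)` → a = [6, 6, 1, 9, 1, 958]
`print(a)` → prints [6, 6, 1, 9, 1, 958]
`print(b)` → prints [6, 6, 1, 9, 1]

Answer:
[6, 6, 1, 9, 1, 958]
[6, 6, 1, 9, 1]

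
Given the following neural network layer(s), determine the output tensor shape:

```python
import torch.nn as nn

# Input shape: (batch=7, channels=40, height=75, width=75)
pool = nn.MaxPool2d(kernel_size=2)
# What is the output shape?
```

Input: (7, 40, 75, 75) -> Output: (7, 40, 37, 37)

Answer: (7, 40, 37, 37)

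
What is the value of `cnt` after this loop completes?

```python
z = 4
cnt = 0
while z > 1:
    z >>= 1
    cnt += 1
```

Count right shifts until 1
`cnt` takes the values: 0 → 1 → 2

Answer: 2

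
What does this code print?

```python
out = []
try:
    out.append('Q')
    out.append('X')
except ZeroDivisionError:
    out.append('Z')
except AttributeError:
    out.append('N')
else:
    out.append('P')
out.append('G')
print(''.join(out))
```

Execution trace: 'Q' (try body) → 'X' (try body, no exception) → 'P' (else) → 'G' (after the try/except). Output: QXPG

Answer: QXPG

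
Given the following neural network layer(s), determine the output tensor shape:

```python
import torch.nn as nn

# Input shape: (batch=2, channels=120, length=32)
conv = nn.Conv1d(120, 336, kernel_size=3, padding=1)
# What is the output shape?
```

Input: (2, 120, 32) -> Output: (2, 336, 32)

Answer: (2, 336, 32)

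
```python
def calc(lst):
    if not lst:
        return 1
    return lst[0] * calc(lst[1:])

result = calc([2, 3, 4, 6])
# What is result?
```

Product over [2, 3, 4, 6] = 2 * 3 * 4 * 6 = 144

Answer: 144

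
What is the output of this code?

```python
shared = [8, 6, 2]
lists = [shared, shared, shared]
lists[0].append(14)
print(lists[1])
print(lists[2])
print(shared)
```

Key concept: list of same reference.
Step by step:
`shared = [8, 6, 2]` → shared = [8, 6, 2]
`lists = [shared, shared, shared]` → lists = [[8, 6, 2], [8, 6, 2], [8, 6, 2]]
`lists[0].append(14)` → shared = [8, 6, 2, 14]; lists = [[8, 6, 2, 14], [8, 6, 2, 14], [8, 6, 2, 14]]
`print(lists[1])` → prints [8, 6, 2, 14]
`print(lists[2])` → prints [8, 6, 2, 14]
`print(shared)` → prints [8, 6, 2, 14]

Answer:
[8, 6, 2, 14]
[8, 6, 2, 14]
[8, 6, 2, 14]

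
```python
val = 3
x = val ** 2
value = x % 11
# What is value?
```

Trace:
`val = 3` → val = 3
`x = val ** 2` → x = 9
`value = x % 11` → value = 9
So value = 9

Answer: 9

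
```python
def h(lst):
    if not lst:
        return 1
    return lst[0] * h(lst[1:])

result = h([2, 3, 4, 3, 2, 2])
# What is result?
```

Product over [2, 3, 4, 3, 2, 2] = 2 * 3 * 4 * 3 * 2 * 2 = 288

Answer: 288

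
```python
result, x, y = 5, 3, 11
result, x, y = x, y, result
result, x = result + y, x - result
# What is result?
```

Trace:
`result, x, y = 5, 3, 11` → result = 5; x = 3; y = 11
`result, x, y = x, y, result` → result = 3; x = 11; y = 5
`result, x = result + y, x - result` → result = 8; x = 8
So result = 8

Answer: 8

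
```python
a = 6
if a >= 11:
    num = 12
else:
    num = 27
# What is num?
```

Trace:
`a = 6` → a = 6
`if a >= 11: ...` → a >= 11 is False, take else branch → num = 27
So num = 27

Answer: 27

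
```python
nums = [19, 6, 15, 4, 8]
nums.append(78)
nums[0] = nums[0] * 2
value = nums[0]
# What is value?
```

Trace:
`nums = [19, 6, 15, 4, 8]` → nums = [19, 6, 15, 4, 8]
`nums.append(78)` → nums = [19, 6, 15, 4, 8, 78]
`nums[0] = nums[0] * 2` → nums = [38, 6, 15, 4, 8, 78]
`value = nums[0]` → value = 38
So value = 38

Answer: 38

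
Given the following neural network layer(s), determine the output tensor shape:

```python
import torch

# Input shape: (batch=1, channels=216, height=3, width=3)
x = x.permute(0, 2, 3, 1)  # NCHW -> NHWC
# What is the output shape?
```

Input: (1, 216, 3, 3) -> Output: (1, 3, 3, 216)

Answer: (1, 3, 3, 216)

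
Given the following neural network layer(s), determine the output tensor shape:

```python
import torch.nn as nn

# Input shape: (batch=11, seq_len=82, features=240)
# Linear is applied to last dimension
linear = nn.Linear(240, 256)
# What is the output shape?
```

Input: (11, 82, 240) -> Output: (11, 82, 256)

Answer: (11, 82, 256)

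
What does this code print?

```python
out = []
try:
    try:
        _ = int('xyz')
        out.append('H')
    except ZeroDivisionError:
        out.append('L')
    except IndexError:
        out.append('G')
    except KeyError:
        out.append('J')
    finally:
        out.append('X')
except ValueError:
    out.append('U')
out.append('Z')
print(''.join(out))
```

Execution trace: 'X' (finally) → 'U' (outer except ValueError) → 'Z' (after the try/except). Output: XUZ

Answer: XUZ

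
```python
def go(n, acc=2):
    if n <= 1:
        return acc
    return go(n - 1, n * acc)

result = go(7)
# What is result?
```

Accumulator trace (n, acc): (7, 2) -> (6, 14) -> (5, 84) -> (4, 420) -> (3, 1680) -> (2, 5040) -> (1, 10080) -> return 10080

Answer: 10080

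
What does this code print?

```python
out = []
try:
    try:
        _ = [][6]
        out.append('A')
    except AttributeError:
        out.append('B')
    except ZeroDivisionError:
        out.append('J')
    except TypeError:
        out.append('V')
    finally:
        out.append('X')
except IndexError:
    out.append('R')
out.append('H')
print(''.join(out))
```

Execution trace: 'X' (inner finally) → 'R' (outer except IndexError) → 'H' (after the try/except). Output: XRH

Answer: XRH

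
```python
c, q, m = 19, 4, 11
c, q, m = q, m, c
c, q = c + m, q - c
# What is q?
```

Trace:
`c, q, m = 19, 4, 11` → c = 19; q = 4; m = 11
`c, q, m = q, m, c` → c = 4; q = 11; m = 19
`c, q = c + m, q - c` → c = 23; q = 7
So q = 7

Answer: 7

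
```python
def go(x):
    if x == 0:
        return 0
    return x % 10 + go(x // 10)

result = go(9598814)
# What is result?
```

Sum of digits of 9598814: 4 + 1 + 8 + 8 + 9 + 5 + 9 = 44

Answer: 44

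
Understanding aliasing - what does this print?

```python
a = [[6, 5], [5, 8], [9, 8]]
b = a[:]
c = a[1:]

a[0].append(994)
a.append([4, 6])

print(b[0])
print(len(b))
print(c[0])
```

Key concept: slice with nested mutation.
Step by step:
`a = [[6, 5], [5, 8], [9, 8]]` → a = [[6, 5], [5, 8], [9, 8]]
`b = a[:]` → b = [[6, 5], [5, 8], [9, 8]]
`c = a[1:]` → c = [[5, 8], [9, 8]]
`a[0].append(994)` → a = [[6, 5, 994], [5, 8], [9, 8]]; b = [[6, 5, 994], [5, 8], [9, 8]]
`a.append([4, 6])` → a = [[6, 5, 994], [5, 8], [9, 8], [4, 6]]
`print(b[0])` → prints [6, 5, 994]
`print(len(b))` → prints 3
`print(c[0])` → prints [5, 8]

Answer:
[6, 5, 994]
3
[5, 8]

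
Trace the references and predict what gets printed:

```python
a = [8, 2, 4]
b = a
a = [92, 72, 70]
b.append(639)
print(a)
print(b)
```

Key concept: rebinding vs mutation: a is rebound to a new list, b still points at the original.
Step by step:
`a = [8, 2, 4]` → a = [8, 2, 4]
`b = a` → b = [8, 2, 4] (same object as a)
`a = [92, 72, 70]` → a = [92, 72, 70]
`b.append(639)` → b = [8, 2, 4, 639]
`print(a)` → prints [92, 72, 70]
`print(b)` → prints [8, 2, 4, 639]

Answer:
[92, 72, 70]
[8, 2, 4, 639]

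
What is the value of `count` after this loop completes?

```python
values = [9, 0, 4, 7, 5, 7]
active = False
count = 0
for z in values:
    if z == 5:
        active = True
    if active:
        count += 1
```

Count elements after first 5 in [9, 0, 4, 7, 5, 7]
`count` takes the values: 0 → 1 → 2

Answer: 2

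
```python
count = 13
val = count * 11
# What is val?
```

Trace:
`count = 13` → count = 13
`val = count * 11` → val = 143
So val = 143

Answer: 143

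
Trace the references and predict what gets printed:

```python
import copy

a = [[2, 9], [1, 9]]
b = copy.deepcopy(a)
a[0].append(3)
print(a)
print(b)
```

Key concept: deep copy is fully independent.
Step by step:
`a = [[2, 9], [1, 9]]` → a = [[2, 9], [1, 9]]
`b = copy.deepcopy(a)` → b = [[2, 9], [1, 9]]
`a[0].append(3)` → a = [[2, 9, 3], [1, 9]]
`print(a)` → prints [[2, 9, 3], [1, 9]]
`print(b)` → prints [[2, 9], [1, 9]]

Answer:
[[2, 9, 3], [1, 9]]
[[2, 9], [1, 9]]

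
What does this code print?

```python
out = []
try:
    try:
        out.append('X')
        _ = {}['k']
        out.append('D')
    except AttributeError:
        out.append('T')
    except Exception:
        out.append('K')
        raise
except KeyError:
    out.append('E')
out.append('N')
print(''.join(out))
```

Execution trace: 'X' (inner try body) → 'K' (inner except Exception) → 'E' (outer except KeyError) → 'N' (after the try/except). Output: XKEN

Answer: XKEN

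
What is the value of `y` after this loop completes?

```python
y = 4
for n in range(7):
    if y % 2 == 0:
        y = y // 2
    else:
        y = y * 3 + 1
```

Collatz-style transformation from 4
`y` takes the values: 4 → 2 → 1 → 4 → 2 → 1 → 4 → 2

Answer: 2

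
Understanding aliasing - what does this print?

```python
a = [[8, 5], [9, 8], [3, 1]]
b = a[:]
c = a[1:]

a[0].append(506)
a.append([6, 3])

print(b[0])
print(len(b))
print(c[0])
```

Key concept: slice with nested mutation.
Step by step:
`a = [[8, 5], [9, 8], [3, 1]]` → a = [[8, 5], [9, 8], [3, 1]]
`b = a[:]` → b = [[8, 5], [9, 8], [3, 1]]
`c = a[1:]` → c = [[9, 8], [3, 1]]
`a[0].append(506)` → a = [[8, 5, 506], [9, 8], [3, 1]]; b = [[8, 5, 506], [9, 8], [3, 1]]
`a.append([6, 3])` → a = [[8, 5, 506], [9, 8], [3, 1], [6, 3]]
`print(b[0])` → prints [8, 5, 506]
`print(len(b))` → prints 3
`print(c[0])` → prints [9, 8]

Answer:
[8, 5, 506]
3
[9, 8]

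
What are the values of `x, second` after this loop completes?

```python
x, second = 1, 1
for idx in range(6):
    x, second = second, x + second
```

Fibonacci: after 6 iterations
`x, second` takes the values: (1, 1) → (1, 2) → (2, 3) → (3, 5) → (5, 8) → (8, 13) → (13, 21)

Answer: 13, 21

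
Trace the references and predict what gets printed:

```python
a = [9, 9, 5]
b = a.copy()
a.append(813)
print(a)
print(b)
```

Key concept: list.copy() creates independent copy.
Step by step:
`a = [9, 9, 5]` → a = [9, 9, 5]
`b = a.copy()` → b = [9, 9, 5]
`a.append(813)` → a = [9, 9, 5, 813]
`print(a)` → prints [9, 9, 5, 813]
`print(b)` → prints [9, 9, 5]

Answer:
[9, 9, 5, 813]
[9, 9, 5]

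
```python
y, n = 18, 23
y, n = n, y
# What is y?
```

Trace:
`y, n = 18, 23` → y = 18; n = 23
`y, n = n, y` → y = 23; n = 18
So y = 23

Answer: 23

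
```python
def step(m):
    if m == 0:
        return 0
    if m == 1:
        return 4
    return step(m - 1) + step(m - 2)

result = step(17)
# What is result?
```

Build up from base cases: step(0)=0, step(1)=4, step(2)=4, step(3)=8, step(4)=12, step(5)=20, step(6)=32, ..., step(17)=6388

Answer: 6388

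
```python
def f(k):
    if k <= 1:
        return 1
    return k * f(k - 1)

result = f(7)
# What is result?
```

f(7) = 7 * 6 * 5 * 4 * 3 * 2 * 1 = 5040

Answer: 5040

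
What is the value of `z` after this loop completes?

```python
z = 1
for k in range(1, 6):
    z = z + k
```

Start at 1, add 1 through 5
`z` takes the values: 1 → 2 → 4 → 7 → 11 → 16

Answer: 16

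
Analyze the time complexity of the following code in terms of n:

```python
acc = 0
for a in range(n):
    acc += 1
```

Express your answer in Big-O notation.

Each loop level contributes: n. Multiplying the contributions gives O(n).

Answer: O(n)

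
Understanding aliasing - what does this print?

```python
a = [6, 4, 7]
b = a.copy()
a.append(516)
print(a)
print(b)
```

Key concept: list.copy() creates independent copy.
Step by step:
`a = [6, 4, 7]` → a = [6, 4, 7]
`b = a.copy()` → b = [6, 4, 7]
`a.append(516)` → a = [6, 4, 7, 516]
`print(a)` → prints [6, 4, 7, 516]
`print(b)` → prints [6, 4, 7]

Answer:
[6, 4, 7, 516]
[6, 4, 7]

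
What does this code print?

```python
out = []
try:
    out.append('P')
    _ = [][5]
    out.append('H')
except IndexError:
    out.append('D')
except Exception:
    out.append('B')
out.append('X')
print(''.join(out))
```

Execution trace: 'P' (try body) → 'D' (except IndexError) → 'X' (after the try/except). Output: PDX

Answer: PDX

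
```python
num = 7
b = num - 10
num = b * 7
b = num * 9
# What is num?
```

Trace:
`num = 7` → num = 7
`b = num - 10` → b = -3
`num = b * 7` → num = -21
`b = num * 9` → b = -189
So num = -21

Answer: -21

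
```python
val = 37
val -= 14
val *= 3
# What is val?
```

Trace:
`val = 37` → val = 37
`val -= 14` → val = 23
`val *= 3` → val = 69
So val = 69

Answer: 69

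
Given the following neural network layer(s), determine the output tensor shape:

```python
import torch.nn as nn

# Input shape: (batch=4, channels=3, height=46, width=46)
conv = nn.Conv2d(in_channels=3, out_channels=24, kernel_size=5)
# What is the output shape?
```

Input: (4, 3, 46, 46) -> Output: (4, 24, 42, 42)

Answer: (4, 24, 42, 42)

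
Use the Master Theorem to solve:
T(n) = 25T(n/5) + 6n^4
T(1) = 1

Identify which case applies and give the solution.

a=25, b=5, f(n)=6n^4. log_5(25) = 2. Since c=4 > 2 and the regularity condition holds (25(n/5)^4 = (25/5^4)n^4 with 25/5^4 < 1), Case 3 applies: T(n) = Θ(f(n)) = O(n^4).

Answer: O(n^4) - Case 3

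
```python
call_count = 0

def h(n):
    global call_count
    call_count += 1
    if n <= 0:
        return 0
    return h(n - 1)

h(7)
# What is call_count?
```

Linear recursion stepping by 1: 8 calls from n=7 down to ≤0.

Answer: 8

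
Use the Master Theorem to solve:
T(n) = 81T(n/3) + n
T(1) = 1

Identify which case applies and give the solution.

a=81, b=3, f(n)=n. log_3(81) = 4. Since c=1 < 4, Case 1 applies: T(n) = Θ(n^log_b(a)) = O(n^4).

Answer: O(n^4) - Case 1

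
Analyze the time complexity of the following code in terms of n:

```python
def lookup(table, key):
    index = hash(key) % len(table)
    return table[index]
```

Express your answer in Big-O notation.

This is Hash table lookup (average case). Time complexity: O(1).

Answer: O(1)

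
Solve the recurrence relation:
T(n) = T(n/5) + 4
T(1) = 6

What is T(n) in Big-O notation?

Each step divides n by 5 and adds 4. After log_5(n) steps we reach T(1)=6. So T(n) = 4·log_5(n) + 6 = O(log n).

Answer: O(log n)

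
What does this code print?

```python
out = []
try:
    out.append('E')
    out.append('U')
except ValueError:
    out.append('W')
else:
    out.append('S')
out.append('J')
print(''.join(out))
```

Execution trace: 'E' (try body) → 'U' (try body, no exception) → 'S' (else) → 'J' (after the try/except). Output: EUSJ

Answer: EUSJ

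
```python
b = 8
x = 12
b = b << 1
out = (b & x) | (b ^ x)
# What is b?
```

Trace:
`b = 8` → b = 8
`x = 12` → x = 12
`b = b << 1` → b = 16
`out = (b & x) | (b ^ x)` → out = 28
So b = 16

Answer: 16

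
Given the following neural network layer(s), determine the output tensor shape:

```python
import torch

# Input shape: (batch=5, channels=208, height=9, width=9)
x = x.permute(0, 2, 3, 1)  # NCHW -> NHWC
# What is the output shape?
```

Input: (5, 208, 9, 9) -> Output: (5, 9, 9, 208)

Answer: (5, 9, 9, 208)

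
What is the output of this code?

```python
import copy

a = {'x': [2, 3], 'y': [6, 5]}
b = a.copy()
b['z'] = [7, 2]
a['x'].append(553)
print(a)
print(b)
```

Key concept: shallow copy of dict with mutable values.
Step by step:
`a = {'x': [2, 3], 'y': [6, 5]}` → a = {'x': [2, 3], 'y': [6, 5]}
`b = a.copy()` → b = {'x': [2, 3], 'y': [6, 5]}
`b['z'] = [7, 2]` → b = {'x': [2, 3], 'y': [6, 5], 'z': [7, 2]}
`a['x'].append(553)` → a = {'x': [2, 3, 553], 'y': [6, 5]}; b = {'x': [2, 3, 553], 'y': [6, 5], 'z': [7, 2]}
`print(a)` → prints {'x': [2, 3, 553], 'y': [6, 5]}
`print(b)` → prints {'x': [2, 3, 553], 'y': [6, 5], 'z': [7, 2]}

Answer:
{'x': [2, 3, 553], 'y': [6, 5]}
{'x': [2, 3, 553], 'y': [6, 5], 'z': [7, 2]}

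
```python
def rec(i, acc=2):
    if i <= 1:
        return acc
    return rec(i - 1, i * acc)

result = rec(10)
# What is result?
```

Accumulator trace (n, acc): (10, 2) -> (9, 20) -> (8, 180) -> (7, 1440) -> (6, 10080) -> (5, 60480) -> (4, 302400) -> (3, 1209600) -> (2, 3628800) -> (1, 7257600) -> return 7257600

Answer: 7257600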